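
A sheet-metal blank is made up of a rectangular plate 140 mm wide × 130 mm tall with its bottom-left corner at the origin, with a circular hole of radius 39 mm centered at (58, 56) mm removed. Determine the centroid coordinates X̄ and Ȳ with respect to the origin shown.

X̄ = 74.27 mm, Ȳ = 68.20 mm

plate: A = 140 × 130 = 18200.00, centroid at (70.00, 65.00).
hole: A = −π·39² = -4778.36, centroid at (58.00, 56.00).
ΣA = 13421.64 mm²
ΣAX̄ = (18200.00)(70.00) + (-4778.36)(58.00) = 996854.98 mm³
ΣAȲ = (18200.00)(65.00) + (-4778.36)(56.00) = 915411.70 mm³
X̄ = 996854.98 / 13421.64 = 74.27 mm
Ȳ = 915411.70 / 13421.64 = 68.20 mm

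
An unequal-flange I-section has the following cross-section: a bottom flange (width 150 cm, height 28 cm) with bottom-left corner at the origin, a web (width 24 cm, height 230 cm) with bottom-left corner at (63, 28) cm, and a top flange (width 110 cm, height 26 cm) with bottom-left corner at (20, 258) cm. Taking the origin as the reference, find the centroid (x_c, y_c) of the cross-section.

x_c = 75.00 cm, y_c = 129.03 cm

Part | A | x̄ᵢ | ȳᵢ | A·x̄ᵢ | A·ȳᵢ
bottom flange | 4200.00 | 75.00 | 14.00 | 315000.00 | 58800.00
web | 5520.00 | 75.00 | 143.00 | 414000.00 | 789360.00
top flange | 2860.00 | 75.00 | 271.00 | 214500.00 | 775060.00
Σ | 12580.00 |  |  | 943500.00 | 1623220.00
x_c = 943500.00 / 12580.00 = 75.00 cm
y_c = 1623220.00 / 12580.00 = 129.03 cm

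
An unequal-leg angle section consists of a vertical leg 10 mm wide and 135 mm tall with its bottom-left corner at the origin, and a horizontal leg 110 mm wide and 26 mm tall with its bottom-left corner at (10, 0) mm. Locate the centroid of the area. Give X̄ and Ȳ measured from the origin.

vertical leg: A = 10 × 135 = 1350.00, centroid at (5.00, 67.50).
horizontal leg: A = 110 × 26 = 2860.00, centroid at (65.00, 13.00).
ΣA = 4210.00 mm²
ΣAX̄ = (1350.00)(5.00) + (2860.00)(65.00) = 192650.00 mm³
ΣAȲ = (1350.00)(67.50) + (2860.00)(13.00) = 128305.00 mm³
X̄ = 192650.00 / 4210.00 = 45.76 mm
Ȳ = 128305.00 / 4210.00 = 30.48 mm

X̄ = 45.76 mm, Ȳ = 30.48 mm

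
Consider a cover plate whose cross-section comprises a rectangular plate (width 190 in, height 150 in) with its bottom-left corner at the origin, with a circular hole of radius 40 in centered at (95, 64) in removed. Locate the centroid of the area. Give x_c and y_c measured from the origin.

x_c = 95.00 in, y_c = 77.36 in

Part | A | x̄ᵢ | ȳᵢ | A·x̄ᵢ | A·ȳᵢ
plate | 28500.00 | 95.00 | 75.00 | 2707500.00 | 2137500.00
hole | -5026.55 | 95.00 | 64.00 | -477522.08 | -321699.09
Σ | 23473.45 |  |  | 2229977.92 | 1815800.91
x_c = 2229977.92 / 23473.45 = 95.00 in
y_c = 1815800.91 / 23473.45 = 77.36 in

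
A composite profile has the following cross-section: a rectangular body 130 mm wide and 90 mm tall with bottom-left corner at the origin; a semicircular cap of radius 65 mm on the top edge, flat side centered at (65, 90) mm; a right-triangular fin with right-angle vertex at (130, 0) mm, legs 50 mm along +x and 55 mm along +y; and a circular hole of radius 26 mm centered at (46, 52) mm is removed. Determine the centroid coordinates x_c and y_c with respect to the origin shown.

x_c = 73.68 mm, y_c = 69.46 mm

Part | A | x̄ᵢ | ȳᵢ | A·x̄ᵢ | A·ȳᵢ
rectangular body | 11700.00 | 65.00 | 45.00 | 760500.00 | 526500.00
semicircular top | 6636.61 | 65.00 | 117.59 | 431379.94 | 780378.64
triangular fin | 1375.00 | 146.67 | 18.33 | 201666.67 | 25208.33
hole | -2123.72 | 46.00 | 52.00 | -97690.97 | -110433.26
Σ | 17587.90 |  |  | 1295855.64 | 1221653.70
x_c = 1295855.64 / 17587.90 = 73.68 mm
y_c = 1221653.70 / 17587.90 = 69.46 mm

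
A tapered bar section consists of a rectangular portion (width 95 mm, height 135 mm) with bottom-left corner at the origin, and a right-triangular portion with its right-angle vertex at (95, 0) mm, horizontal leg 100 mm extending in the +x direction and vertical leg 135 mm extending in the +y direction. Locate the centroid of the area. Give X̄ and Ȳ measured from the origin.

X̄ = 75.37 mm, Ȳ = 59.74 mm

rectangular portion: A = 95 × 135 = 12825.00, centroid at (47.50, 67.50).
triangular portion: A = ½·100·135 = 6750.00, centroid at (128.33, 45.00).
ΣA = 19575.00 mm², ΣAX̄ = 1475437.50 mm³, ΣAȲ = 1169437.50 mm³.
X̄ = 1475437.50/19575.00 = 75.37 mm; Ȳ = 1169437.50/19575.00 = 59.74 mm.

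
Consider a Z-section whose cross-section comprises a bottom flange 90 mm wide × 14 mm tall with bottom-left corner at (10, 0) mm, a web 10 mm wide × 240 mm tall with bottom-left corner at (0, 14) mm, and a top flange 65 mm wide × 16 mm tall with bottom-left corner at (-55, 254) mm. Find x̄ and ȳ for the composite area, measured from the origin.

x̄ = 12.32 mm, ȳ = 128.28 mm

Part | A | x̄ᵢ | ȳᵢ | A·x̄ᵢ | A·ȳᵢ
bottom flange | 1260.00 | 55.00 | 7.00 | 69300.00 | 8820.00
web | 2400.00 | 5.00 | 134.00 | 12000.00 | 321600.00
top flange | 1040.00 | -22.50 | 262.00 | -23400.00 | 272480.00
Σ | 4700.00 |  |  | 57900.00 | 602900.00
x̄ = 57900.00 / 4700.00 = 12.32 mm
ȳ = 602900.00 / 4700.00 = 128.28 mm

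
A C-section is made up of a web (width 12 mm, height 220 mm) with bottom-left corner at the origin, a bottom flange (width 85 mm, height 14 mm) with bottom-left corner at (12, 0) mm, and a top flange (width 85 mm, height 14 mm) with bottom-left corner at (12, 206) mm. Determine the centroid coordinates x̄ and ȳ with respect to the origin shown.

Part | A | x̄ᵢ | ȳᵢ | A·x̄ᵢ | A·ȳᵢ
web | 2640.00 | 6.00 | 110.00 | 15840.00 | 290400.00
bottom flange | 1190.00 | 54.50 | 7.00 | 64855.00 | 8330.00
top flange | 1190.00 | 54.50 | 213.00 | 64855.00 | 253470.00
Σ | 5020.00 |  |  | 145550.00 | 552200.00
x̄ = 145550.00 / 5020.00 = 28.99 mm
ȳ = 552200.00 / 5020.00 = 110.00 mm

x̄ = 28.99 mm, ȳ = 110.00 mm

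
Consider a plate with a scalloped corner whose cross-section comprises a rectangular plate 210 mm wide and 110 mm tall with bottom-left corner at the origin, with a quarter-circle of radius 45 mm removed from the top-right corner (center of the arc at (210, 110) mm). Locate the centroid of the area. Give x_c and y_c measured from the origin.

x_c = 98.65 mm, y_c = 52.35 mm

plate: A = 210 × 110 = 23100.00, centroid at (105.00, 55.00).
removed quarter-circle: A = −¼π·45² = -1590.43, centroid at (190.90, 90.90).
ΣA = 21509.57 mm²
ΣAx_c = (23100.00)(105.00) + (-1590.43)(190.90) = 2121884.43 mm³
ΣAy_c = (23100.00)(55.00) + (-1590.43)(90.90) = 1125927.56 mm³
x_c = 2121884.43 / 21509.57 = 98.65 mm
y_c = 1125927.56 / 21509.57 = 52.35 mm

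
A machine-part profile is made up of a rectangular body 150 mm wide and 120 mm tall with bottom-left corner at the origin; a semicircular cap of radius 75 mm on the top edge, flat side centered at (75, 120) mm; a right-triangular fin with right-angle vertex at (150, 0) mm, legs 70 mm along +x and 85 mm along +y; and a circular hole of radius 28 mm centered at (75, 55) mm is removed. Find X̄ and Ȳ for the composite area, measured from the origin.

X̄ = 85.70 mm, Ȳ = 86.68 mm

Part | A | x̄ᵢ | ȳᵢ | A·x̄ᵢ | A·ȳᵢ
rectangular body | 18000.00 | 75.00 | 60.00 | 1350000.00 | 1080000.00
semicircular top | 8835.73 | 75.00 | 151.83 | 662679.70 | 1341537.52
triangular fin | 2975.00 | 173.33 | 28.33 | 515666.67 | 84291.67
hole | -2463.01 | 75.00 | 55.00 | -184725.65 | -135465.48
Σ | 27347.72 |  |  | 2343620.72 | 2370363.71
X̄ = 2343620.72 / 27347.72 = 85.70 mm
Ȳ = 2370363.71 / 27347.72 = 86.68 mm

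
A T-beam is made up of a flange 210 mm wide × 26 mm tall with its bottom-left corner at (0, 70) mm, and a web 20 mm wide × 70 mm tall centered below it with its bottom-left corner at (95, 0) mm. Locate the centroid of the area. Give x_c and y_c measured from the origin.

web: A = 20 × 70 = 1400.00, centroid at (105.00, 35.00).
flange: A = 210 × 26 = 5460.00, centroid at (105.00, 83.00).
ΣA = 6860.00 mm²
ΣAx_c = (1400.00)(105.00) + (5460.00)(105.00) = 720300.00 mm³
ΣAy_c = (1400.00)(35.00) + (5460.00)(83.00) = 502180.00 mm³
x_c = 720300.00 / 6860.00 = 105.00 mm
y_c = 502180.00 / 6860.00 = 73.20 mm

x_c = 105.00 mm, y_c = 73.20 mm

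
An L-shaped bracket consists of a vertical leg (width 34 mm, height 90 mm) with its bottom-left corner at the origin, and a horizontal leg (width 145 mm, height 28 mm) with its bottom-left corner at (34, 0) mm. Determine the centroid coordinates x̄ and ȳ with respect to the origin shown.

x̄ = 68.04 mm, ȳ = 27.32 mm

vertical leg: A = 34 × 90 = 3060.00, centroid at (17.00, 45.00).
horizontal leg: A = 145 × 28 = 4060.00, centroid at (106.50, 14.00).
ΣA = 7120.00 mm², ΣAx̄ = 484410.00 mm³, ΣAȳ = 194540.00 mm³.
x̄ = 484410.00/7120.00 = 68.04 mm; ȳ = 194540.00/7120.00 = 27.32 mm.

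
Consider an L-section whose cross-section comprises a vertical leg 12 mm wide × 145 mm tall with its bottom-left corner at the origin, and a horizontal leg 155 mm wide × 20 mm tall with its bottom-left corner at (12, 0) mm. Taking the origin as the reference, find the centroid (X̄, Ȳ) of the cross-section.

X̄ = 59.48 mm, Ȳ = 32.47 mm

vertical leg: A = 12 × 145 = 1740.00, centroid at (6.00, 72.50).
horizontal leg: A = 155 × 20 = 3100.00, centroid at (89.50, 10.00).
ΣA = 4840.00 mm², ΣAX̄ = 287890.00 mm³, ΣAȲ = 157150.00 mm³.
X̄ = 287890.00/4840.00 = 59.48 mm; Ȳ = 157150.00/4840.00 = 32.47 mm.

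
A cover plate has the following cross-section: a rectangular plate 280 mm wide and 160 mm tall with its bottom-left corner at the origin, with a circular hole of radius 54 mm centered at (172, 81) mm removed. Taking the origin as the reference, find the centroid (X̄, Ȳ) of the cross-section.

plate: A = 280 × 160 = 44800.00, centroid at (140.00, 80.00).
hole: A = −π·54² = -9160.88, centroid at (172.00, 81.00).
ΣA = 35639.12 mm², ΣAX̄ = 4696327.92 mm³, ΣAȲ = 2841968.38 mm³.
X̄ = 4696327.92/35639.12 = 131.77 mm; Ȳ = 2841968.38/35639.12 = 79.74 mm.

X̄ = 131.77 mm, Ȳ = 79.74 mm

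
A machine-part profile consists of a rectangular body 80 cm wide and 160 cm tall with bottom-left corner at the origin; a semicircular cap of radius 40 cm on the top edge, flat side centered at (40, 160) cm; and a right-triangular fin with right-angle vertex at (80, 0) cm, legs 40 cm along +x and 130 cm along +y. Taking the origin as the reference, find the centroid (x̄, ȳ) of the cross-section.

x̄ = 47.74 cm, ȳ = 88.28 cm

rectangular body: A = 80 × 160 = 12800.00, centroid at (40.00, 80.00).
semicircular top: A = ½π·40² = 2513.27, centroid at (40.00, 176.98).
triangular fin: A = ½·40·130 = 2600.00, centroid at (93.33, 43.33).
ΣA = 17913.27 cm², ΣAx̄ = 855197.63 cm³, ΣAȳ = 1581457.19 cm³.
x̄ = 855197.63/17913.27 = 47.74 cm; ȳ = 1581457.19/17913.27 = 88.28 cm.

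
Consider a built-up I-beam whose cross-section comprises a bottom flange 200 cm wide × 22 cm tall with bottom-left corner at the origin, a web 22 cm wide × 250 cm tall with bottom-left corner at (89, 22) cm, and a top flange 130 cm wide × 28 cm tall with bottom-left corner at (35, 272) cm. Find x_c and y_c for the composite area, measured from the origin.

x_c = 100.00 cm, y_c = 140.17 cm

bottom flange: A = 200 × 22 = 4400.00, centroid at (100.00, 11.00).
web: A = 22 × 250 = 5500.00, centroid at (100.00, 147.00).
top flange: A = 130 × 28 = 3640.00, centroid at (100.00, 286.00).
ΣA = 13540.00 cm², ΣAx_c = 1354000.00 cm³, ΣAy_c = 1897940.00 cm³.
x_c = 1354000.00/13540.00 = 100.00 cm; y_c = 1897940.00/13540.00 = 140.17 cm.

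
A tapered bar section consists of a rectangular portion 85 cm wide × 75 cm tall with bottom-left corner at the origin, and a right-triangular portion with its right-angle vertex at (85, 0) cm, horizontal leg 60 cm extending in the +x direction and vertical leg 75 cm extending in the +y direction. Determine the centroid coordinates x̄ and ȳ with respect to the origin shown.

x̄ = 58.80 cm, ȳ = 34.24 cm

rectangular portion: A = 85 × 75 = 6375.00, centroid at (42.50, 37.50).
triangular portion: A = ½·60·75 = 2250.00, centroid at (105.00, 25.00).
ΣA = 8625.00 cm², ΣAx̄ = 507187.50 cm³, ΣAȳ = 295312.50 cm³.
x̄ = 507187.50/8625.00 = 58.80 cm; ȳ = 295312.50/8625.00 = 34.24 cm.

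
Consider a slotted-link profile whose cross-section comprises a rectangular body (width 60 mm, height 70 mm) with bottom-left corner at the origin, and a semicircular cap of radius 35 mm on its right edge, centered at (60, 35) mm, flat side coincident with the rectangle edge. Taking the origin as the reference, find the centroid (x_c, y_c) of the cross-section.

x_c = 44.09 mm, y_c = 35.00 mm

rectangular body: A = 60 × 70 = 4200.00, centroid at (30.00, 35.00).
semicircular end: A = ½π·35² = 1924.23, centroid at (74.85, 35.00).
ΣA = 6124.23 mm²
ΣAx_c = (4200.00)(30.00) + (1924.23)(74.85) = 270036.86 mm³
ΣAy_c = (4200.00)(35.00) + (1924.23)(35.00) = 214347.89 mm³
x_c = 270036.86 / 6124.23 = 44.09 mm
y_c = 214347.89 / 6124.23 = 35.00 mm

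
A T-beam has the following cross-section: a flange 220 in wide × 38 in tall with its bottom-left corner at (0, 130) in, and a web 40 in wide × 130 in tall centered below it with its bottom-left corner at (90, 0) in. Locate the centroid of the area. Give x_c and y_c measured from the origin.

web: A = 40 × 130 = 5200.00, centroid at (110.00, 65.00).
flange: A = 220 × 38 = 8360.00, centroid at (110.00, 149.00).
ΣA = 13560.00 in², ΣAx_c = 1491600.00 in³, ΣAy_c = 1583640.00 in³.
x_c = 1491600.00/13560.00 = 110.00 in; y_c = 1583640.00/13560.00 = 116.79 in.

x_c = 110.00 in, y_c = 116.79 in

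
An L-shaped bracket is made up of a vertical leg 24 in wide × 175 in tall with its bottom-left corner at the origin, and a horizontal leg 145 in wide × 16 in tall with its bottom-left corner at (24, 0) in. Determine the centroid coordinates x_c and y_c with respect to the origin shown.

vertical leg: A = 24 × 175 = 4200.00, centroid at (12.00, 87.50).
horizontal leg: A = 145 × 16 = 2320.00, centroid at (96.50, 8.00).
ΣA = 6520.00 in²
ΣAx_c = (4200.00)(12.00) + (2320.00)(96.50) = 274280.00 in³
ΣAy_c = (4200.00)(87.50) + (2320.00)(8.00) = 386060.00 in³
x_c = 274280.00 / 6520.00 = 42.07 in
y_c = 386060.00 / 6520.00 = 59.21 in

x_c = 42.07 in, y_c = 59.21 in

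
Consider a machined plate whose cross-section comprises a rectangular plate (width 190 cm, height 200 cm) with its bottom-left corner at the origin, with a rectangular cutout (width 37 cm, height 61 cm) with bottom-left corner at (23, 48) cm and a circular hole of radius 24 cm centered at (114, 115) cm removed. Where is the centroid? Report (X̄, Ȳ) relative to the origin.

plate: A = 190 × 200 = 38000.00, centroid at (95.00, 100.00).
hole 1: A = −(37 × 61) = -2257.00, centroid at (41.50, 78.50).
hole 2: A = −π·24² = -1809.56, centroid at (114.00, 115.00).
ΣA = 33933.44 cm²
ΣAX̄ = (38000.00)(95.00) + (-2257.00)(41.50) + (-1809.56)(114.00) = 3310044.96 cm³
ΣAȲ = (38000.00)(100.00) + (-2257.00)(78.50) + (-1809.56)(115.00) = 3414726.40 cm³
X̄ = 3310044.96 / 33933.44 = 97.55 cm
Ȳ = 3414726.40 / 33933.44 = 100.63 cm

X̄ = 97.55 cm, Ȳ = 100.63 cm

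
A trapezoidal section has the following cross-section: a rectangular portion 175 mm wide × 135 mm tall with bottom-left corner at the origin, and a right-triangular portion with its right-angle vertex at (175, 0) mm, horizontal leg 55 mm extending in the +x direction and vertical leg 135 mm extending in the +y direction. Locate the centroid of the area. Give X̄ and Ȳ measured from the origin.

X̄ = 101.87 mm, Ȳ = 64.44 mm

rectangular portion: A = 175 × 135 = 23625.00, centroid at (87.50, 67.50).
triangular portion: A = ½·55·135 = 3712.50, centroid at (193.33, 45.00).
ΣA = 27337.50 mm², ΣAX̄ = 2784937.50 mm³, ΣAȲ = 1761750.00 mm³.
X̄ = 2784937.50/27337.50 = 101.87 mm; Ȳ = 1761750.00/27337.50 = 64.44 mm.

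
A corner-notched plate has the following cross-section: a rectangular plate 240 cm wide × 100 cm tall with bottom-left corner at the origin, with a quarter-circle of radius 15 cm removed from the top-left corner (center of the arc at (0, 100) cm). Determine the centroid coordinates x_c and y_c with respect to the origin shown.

plate: A = 240 × 100 = 24000.00, centroid at (120.00, 50.00).
removed quarter-circle: A = −¼π·15² = -176.71, centroid at (6.37, 93.63).
ΣA = 23823.29 cm², ΣAx_c = 2878875.00 cm³, ΣAy_c = 1183453.54 cm³.
x_c = 2878875.00/23823.29 = 120.84 cm; y_c = 1183453.54/23823.29 = 49.68 cm.

x_c = 120.84 cm, y_c = 49.68 cm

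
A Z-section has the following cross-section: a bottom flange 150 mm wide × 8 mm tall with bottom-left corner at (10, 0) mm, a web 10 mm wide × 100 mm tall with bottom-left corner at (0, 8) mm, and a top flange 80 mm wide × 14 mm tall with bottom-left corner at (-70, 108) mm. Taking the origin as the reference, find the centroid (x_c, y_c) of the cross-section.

x_c = 22.11 mm, y_c = 57.71 mm

bottom flange: A = 150 × 8 = 1200.00, centroid at (85.00, 4.00).
web: A = 10 × 100 = 1000.00, centroid at (5.00, 58.00).
top flange: A = 80 × 14 = 1120.00, centroid at (-30.00, 115.00).
ΣA = 3320.00 mm²
ΣAx_c = (1200.00)(85.00) + (1000.00)(5.00) + (1120.00)(-30.00) = 73400.00 mm³
ΣAy_c = (1200.00)(4.00) + (1000.00)(58.00) + (1120.00)(115.00) = 191600.00 mm³
x_c = 73400.00 / 3320.00 = 22.11 mm
y_c = 191600.00 / 3320.00 = 57.71 mm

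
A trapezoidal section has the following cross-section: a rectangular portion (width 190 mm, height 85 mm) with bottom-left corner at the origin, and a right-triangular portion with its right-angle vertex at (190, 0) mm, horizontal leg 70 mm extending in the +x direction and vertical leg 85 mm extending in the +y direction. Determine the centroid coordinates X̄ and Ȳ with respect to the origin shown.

X̄ = 113.41 mm, Ȳ = 40.30 mm

Part | A | x̄ᵢ | ȳᵢ | A·x̄ᵢ | A·ȳᵢ
rectangular portion | 16150.00 | 95.00 | 42.50 | 1534250.00 | 686375.00
triangular portion | 2975.00 | 213.33 | 28.33 | 634666.67 | 84291.67
Σ | 19125.00 |  |  | 2168916.67 | 770666.67
X̄ = 2168916.67 / 19125.00 = 113.41 mm
Ȳ = 770666.67 / 19125.00 = 40.30 mm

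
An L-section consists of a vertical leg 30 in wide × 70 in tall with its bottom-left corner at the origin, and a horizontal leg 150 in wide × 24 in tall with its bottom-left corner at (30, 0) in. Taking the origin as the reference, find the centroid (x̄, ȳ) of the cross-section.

x̄ = 71.84 in, ȳ = 20.47 in

vertical leg: A = 30 × 70 = 2100.00, centroid at (15.00, 35.00).
horizontal leg: A = 150 × 24 = 3600.00, centroid at (105.00, 12.00).
ΣA = 5700.00 in², ΣAx̄ = 409500.00 in³, ΣAȳ = 116700.00 in³.
x̄ = 409500.00/5700.00 = 71.84 in; ȳ = 116700.00/5700.00 = 20.47 in.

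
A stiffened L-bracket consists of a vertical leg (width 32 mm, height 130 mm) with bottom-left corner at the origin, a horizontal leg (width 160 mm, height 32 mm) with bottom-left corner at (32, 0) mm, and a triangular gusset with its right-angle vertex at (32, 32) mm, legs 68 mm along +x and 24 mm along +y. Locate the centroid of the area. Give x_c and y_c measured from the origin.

Part | A | x̄ᵢ | ȳᵢ | A·x̄ᵢ | A·ȳᵢ
vertical leg | 4160.00 | 16.00 | 65.00 | 66560.00 | 270400.00
horizontal leg | 5120.00 | 112.00 | 16.00 | 573440.00 | 81920.00
gusset | 816.00 | 54.67 | 40.00 | 44608.00 | 32640.00
Σ | 10096.00 |  |  | 684608.00 | 384960.00
x_c = 684608.00 / 10096.00 = 67.81 mm
y_c = 384960.00 / 10096.00 = 38.13 mm

x_c = 67.81 mm, y_c = 38.13 mm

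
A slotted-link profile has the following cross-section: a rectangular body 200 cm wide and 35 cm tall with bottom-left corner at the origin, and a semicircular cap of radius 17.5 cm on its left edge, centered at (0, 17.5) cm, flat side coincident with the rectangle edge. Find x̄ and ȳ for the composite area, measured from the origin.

x̄ = 93.09 cm, ȳ = 17.50 cm

rectangular body: A = 200 × 35 = 7000.00, centroid at (100.00, 17.50).
semicircular end: A = ½π·17.5² = 481.06, centroid at (-7.43, 17.50).
ΣA = 7481.06 cm², ΣAx̄ = 696427.08 cm³, ΣAȳ = 130918.49 cm³.
x̄ = 696427.08/7481.06 = 93.09 cm; ȳ = 130918.49/7481.06 = 17.50 cm.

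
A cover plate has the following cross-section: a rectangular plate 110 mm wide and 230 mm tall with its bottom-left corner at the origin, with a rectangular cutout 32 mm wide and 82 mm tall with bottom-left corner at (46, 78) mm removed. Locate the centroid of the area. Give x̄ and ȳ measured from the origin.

x̄ = 54.19 mm, ȳ = 114.54 mm

plate: A = 110 × 230 = 25300.00, centroid at (55.00, 115.00).
hole: A = −(32 × 82) = -2624.00, centroid at (62.00, 119.00).
ΣA = 22676.00 mm²
ΣAx̄ = (25300.00)(55.00) + (-2624.00)(62.00) = 1228812.00 mm³
ΣAȳ = (25300.00)(115.00) + (-2624.00)(119.00) = 2597244.00 mm³
x̄ = 1228812.00 / 22676.00 = 54.19 mm
ȳ = 2597244.00 / 22676.00 = 114.54 mm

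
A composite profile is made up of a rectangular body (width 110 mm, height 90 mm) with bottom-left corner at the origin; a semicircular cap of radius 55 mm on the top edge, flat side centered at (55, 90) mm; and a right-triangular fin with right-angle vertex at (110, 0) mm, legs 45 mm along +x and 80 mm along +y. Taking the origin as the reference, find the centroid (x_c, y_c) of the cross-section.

rectangular body: A = 110 × 90 = 9900.00, centroid at (55.00, 45.00).
semicircular top: A = ½π·55² = 4751.66, centroid at (55.00, 113.34).
triangular fin: A = ½·45·80 = 1800.00, centroid at (125.00, 26.67).
ΣA = 16451.66 mm², ΣAx_c = 1030841.24 mm³, ΣAy_c = 1032065.97 mm³.
x_c = 1030841.24/16451.66 = 62.66 mm; y_c = 1032065.97/16451.66 = 62.73 mm.

x_c = 62.66 mm, y_c = 62.73 mm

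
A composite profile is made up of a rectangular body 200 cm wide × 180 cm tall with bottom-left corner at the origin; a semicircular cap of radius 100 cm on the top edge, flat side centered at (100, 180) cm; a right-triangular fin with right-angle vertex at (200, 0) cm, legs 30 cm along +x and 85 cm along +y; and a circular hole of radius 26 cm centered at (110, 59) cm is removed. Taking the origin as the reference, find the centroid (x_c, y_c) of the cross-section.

x_c = 102.34 cm, y_c = 130.65 cm

rectangular body: A = 200 × 180 = 36000.00, centroid at (100.00, 90.00).
semicircular top: A = ½π·100² = 15707.96, centroid at (100.00, 222.44).
triangular fin: A = ½·30·85 = 1275.00, centroid at (210.00, 28.33).
hole: A = −π·26² = -2123.72, centroid at (110.00, 59.00).
ΣA = 50859.25 cm²
ΣAx_c = (36000.00)(100.00) + (15707.96)(100.00) + (1275.00)(210.00) + (-2123.72)(110.00) = 5204937.50 cm³
ΣAy_c = (36000.00)(90.00) + (15707.96)(222.44) + (1275.00)(28.33) + (-2123.72)(59.00) = 6644925.77 cm³
x_c = 5204937.50 / 50859.25 = 102.34 cm
y_c = 6644925.77 / 50859.25 = 130.65 cm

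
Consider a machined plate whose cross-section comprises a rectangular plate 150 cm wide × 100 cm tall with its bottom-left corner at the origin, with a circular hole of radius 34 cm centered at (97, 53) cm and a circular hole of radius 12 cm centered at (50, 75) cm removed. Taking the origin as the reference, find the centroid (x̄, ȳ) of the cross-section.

plate: A = 150 × 100 = 15000.00, centroid at (75.00, 50.00).
hole 1: A = −π·34² = -3631.68, centroid at (97.00, 53.00).
hole 2: A = −π·12² = -452.39, centroid at (50.00, 75.00).
ΣA = 10915.93 cm², ΣAx̄ = 750107.47 cm³, ΣAȳ = 523591.70 cm³.
x̄ = 750107.47/10915.93 = 68.72 cm; ȳ = 523591.70/10915.93 = 47.97 cm.

x̄ = 68.72 cm, ȳ = 47.97 cm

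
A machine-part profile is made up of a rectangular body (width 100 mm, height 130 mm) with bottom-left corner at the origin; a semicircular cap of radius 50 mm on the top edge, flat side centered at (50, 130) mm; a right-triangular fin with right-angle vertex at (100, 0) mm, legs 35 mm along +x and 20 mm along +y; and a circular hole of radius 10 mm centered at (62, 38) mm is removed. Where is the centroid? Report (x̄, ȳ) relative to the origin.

Part | A | x̄ᵢ | ȳᵢ | A·x̄ᵢ | A·ȳᵢ
rectangular body | 13000.00 | 50.00 | 65.00 | 650000.00 | 845000.00
semicircular top | 3926.99 | 50.00 | 151.22 | 196349.54 | 593842.14
triangular fin | 350.00 | 111.67 | 6.67 | 39083.33 | 2333.33
hole | -314.16 | 62.00 | 38.00 | -19477.87 | -11938.05
Σ | 16962.83 |  |  | 865955.00 | 1429237.42
x̄ = 865955.00 / 16962.83 = 51.05 mm
ȳ = 1429237.42 / 16962.83 = 84.26 mm

x̄ = 51.05 mm, ȳ = 84.26 mm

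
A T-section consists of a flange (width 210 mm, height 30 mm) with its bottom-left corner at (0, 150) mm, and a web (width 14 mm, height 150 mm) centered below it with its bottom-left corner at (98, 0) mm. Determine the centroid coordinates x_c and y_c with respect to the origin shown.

web: A = 14 × 150 = 2100.00, centroid at (105.00, 75.00).
flange: A = 210 × 30 = 6300.00, centroid at (105.00, 165.00).
ΣA = 8400.00 mm², ΣAx_c = 882000.00 mm³, ΣAy_c = 1197000.00 mm³.
x_c = 882000.00/8400.00 = 105.00 mm; y_c = 1197000.00/8400.00 = 142.50 mm.

x_c = 105.00 mm, y_c = 142.50 mm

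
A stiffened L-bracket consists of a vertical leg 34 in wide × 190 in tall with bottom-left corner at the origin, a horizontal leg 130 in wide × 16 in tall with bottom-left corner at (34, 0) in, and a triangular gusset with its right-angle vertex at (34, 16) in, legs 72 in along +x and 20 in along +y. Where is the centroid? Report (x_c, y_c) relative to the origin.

x_c = 38.61 in, y_c = 69.83 in

Part | A | x̄ᵢ | ȳᵢ | A·x̄ᵢ | A·ȳᵢ
vertical leg | 6460.00 | 17.00 | 95.00 | 109820.00 | 613700.00
horizontal leg | 2080.00 | 99.00 | 8.00 | 205920.00 | 16640.00
gusset | 720.00 | 58.00 | 22.67 | 41760.00 | 16320.00
Σ | 9260.00 |  |  | 357500.00 | 646660.00
x_c = 357500.00 / 9260.00 = 38.61 in
y_c = 646660.00 / 9260.00 = 69.83 in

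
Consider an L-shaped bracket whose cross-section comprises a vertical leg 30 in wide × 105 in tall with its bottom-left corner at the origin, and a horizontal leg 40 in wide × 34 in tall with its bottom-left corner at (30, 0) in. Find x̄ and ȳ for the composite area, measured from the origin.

vertical leg: A = 30 × 105 = 3150.00, centroid at (15.00, 52.50).
horizontal leg: A = 40 × 34 = 1360.00, centroid at (50.00, 17.00).
ΣA = 4510.00 in²
ΣAx̄ = (3150.00)(15.00) + (1360.00)(50.00) = 115250.00 in³
ΣAȳ = (3150.00)(52.50) + (1360.00)(17.00) = 188495.00 in³
x̄ = 115250.00 / 4510.00 = 25.55 in
ȳ = 188495.00 / 4510.00 = 41.79 in

x̄ = 25.55 in, ȳ = 41.79 in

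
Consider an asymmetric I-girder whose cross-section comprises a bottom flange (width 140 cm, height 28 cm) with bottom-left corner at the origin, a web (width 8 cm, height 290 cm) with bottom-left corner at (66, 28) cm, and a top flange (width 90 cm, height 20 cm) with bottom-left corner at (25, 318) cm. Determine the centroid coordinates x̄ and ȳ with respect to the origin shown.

bottom flange: A = 140 × 28 = 3920.00, centroid at (70.00, 14.00).
web: A = 8 × 290 = 2320.00, centroid at (70.00, 173.00).
top flange: A = 90 × 20 = 1800.00, centroid at (70.00, 328.00).
ΣA = 8040.00 cm², ΣAx̄ = 562800.00 cm³, ΣAȳ = 1046640.00 cm³.
x̄ = 562800.00/8040.00 = 70.00 cm; ȳ = 1046640.00/8040.00 = 130.18 cm.

x̄ = 70.00 cm, ȳ = 130.18 cm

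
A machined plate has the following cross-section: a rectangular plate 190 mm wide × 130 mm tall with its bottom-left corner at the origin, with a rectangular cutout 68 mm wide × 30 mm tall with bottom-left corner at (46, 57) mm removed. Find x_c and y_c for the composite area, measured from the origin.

Part | A | x̄ᵢ | ȳᵢ | A·x̄ᵢ | A·ȳᵢ
plate | 24700.00 | 95.00 | 65.00 | 2346500.00 | 1605500.00
hole | -2040.00 | 80.00 | 72.00 | -163200.00 | -146880.00
Σ | 22660.00 |  |  | 2183300.00 | 1458620.00
x_c = 2183300.00 / 22660.00 = 96.35 mm
y_c = 1458620.00 / 22660.00 = 64.37 mm

x_c = 96.35 mm, y_c = 64.37 mm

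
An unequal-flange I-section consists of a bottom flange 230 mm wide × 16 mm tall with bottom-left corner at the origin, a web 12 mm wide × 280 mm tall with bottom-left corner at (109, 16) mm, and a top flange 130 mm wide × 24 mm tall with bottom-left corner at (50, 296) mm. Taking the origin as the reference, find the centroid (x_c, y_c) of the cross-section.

x_c = 115.00 mm, y_c = 149.07 mm

bottom flange: A = 230 × 16 = 3680.00, centroid at (115.00, 8.00).
web: A = 12 × 280 = 3360.00, centroid at (115.00, 156.00).
top flange: A = 130 × 24 = 3120.00, centroid at (115.00, 308.00).
ΣA = 10160.00 mm², ΣAx_c = 1168400.00 mm³, ΣAy_c = 1514560.00 mm³.
x_c = 1168400.00/10160.00 = 115.00 mm; y_c = 1514560.00/10160.00 = 149.07 mm.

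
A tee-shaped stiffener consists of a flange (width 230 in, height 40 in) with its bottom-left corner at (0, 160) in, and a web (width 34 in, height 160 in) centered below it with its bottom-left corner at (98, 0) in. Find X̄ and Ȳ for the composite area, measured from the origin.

web: A = 34 × 160 = 5440.00, centroid at (115.00, 80.00).
flange: A = 230 × 40 = 9200.00, centroid at (115.00, 180.00).
ΣA = 14640.00 in², ΣAX̄ = 1683600.00 in³, ΣAȲ = 2091200.00 in³.
X̄ = 1683600.00/14640.00 = 115.00 in; Ȳ = 2091200.00/14640.00 = 142.84 in.

X̄ = 115.00 in, Ȳ = 142.84 in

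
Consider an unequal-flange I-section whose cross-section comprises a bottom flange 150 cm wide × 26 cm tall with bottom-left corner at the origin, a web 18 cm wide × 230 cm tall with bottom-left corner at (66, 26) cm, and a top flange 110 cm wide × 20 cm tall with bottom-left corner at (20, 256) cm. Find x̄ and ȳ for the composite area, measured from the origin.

x̄ = 75.00 cm, ȳ = 119.11 cm

bottom flange: A = 150 × 26 = 3900.00, centroid at (75.00, 13.00).
web: A = 18 × 230 = 4140.00, centroid at (75.00, 141.00).
top flange: A = 110 × 20 = 2200.00, centroid at (75.00, 266.00).
ΣA = 10240.00 cm²
ΣAx̄ = (3900.00)(75.00) + (4140.00)(75.00) + (2200.00)(75.00) = 768000.00 cm³
ΣAȳ = (3900.00)(13.00) + (4140.00)(141.00) + (2200.00)(266.00) = 1219640.00 cm³
x̄ = 768000.00 / 10240.00 = 75.00 cm
ȳ = 1219640.00 / 10240.00 = 119.11 cm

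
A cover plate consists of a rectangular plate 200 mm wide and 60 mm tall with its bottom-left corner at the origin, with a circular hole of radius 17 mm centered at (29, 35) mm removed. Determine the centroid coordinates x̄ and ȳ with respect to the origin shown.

x̄ = 105.81 mm, ȳ = 29.59 mm

plate: A = 200 × 60 = 12000.00, centroid at (100.00, 30.00).
hole: A = −π·17² = -907.92, centroid at (29.00, 35.00).
ΣA = 11092.08 mm², ΣAx̄ = 1173670.31 mm³, ΣAȳ = 328222.79 mm³.
x̄ = 1173670.31/11092.08 = 105.81 mm; ȳ = 328222.79/11092.08 = 29.59 mm.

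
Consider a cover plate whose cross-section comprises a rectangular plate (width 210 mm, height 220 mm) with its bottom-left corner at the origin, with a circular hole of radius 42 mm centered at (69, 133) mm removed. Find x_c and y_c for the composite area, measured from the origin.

Part | A | x̄ᵢ | ȳᵢ | A·x̄ᵢ | A·ȳᵢ
plate | 46200.00 | 105.00 | 110.00 | 4851000.00 | 5082000.00
hole | -5541.77 | 69.00 | 133.00 | -382382.09 | -737055.34
Σ | 40658.23 |  |  | 4468617.91 | 4344944.66
x_c = 4468617.91 / 40658.23 = 109.91 mm
y_c = 4344944.66 / 40658.23 = 106.87 mm

x_c = 109.91 mm, y_c = 106.87 mm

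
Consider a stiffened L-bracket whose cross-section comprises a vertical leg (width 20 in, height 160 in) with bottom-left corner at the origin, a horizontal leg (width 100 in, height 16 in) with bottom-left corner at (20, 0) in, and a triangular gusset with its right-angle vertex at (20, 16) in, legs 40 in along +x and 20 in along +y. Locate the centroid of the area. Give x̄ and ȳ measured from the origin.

vertical leg: A = 20 × 160 = 3200.00, centroid at (10.00, 80.00).
horizontal leg: A = 100 × 16 = 1600.00, centroid at (70.00, 8.00).
gusset: A = ½·40·20 = 400.00, centroid at (33.33, 22.67).
ΣA = 5200.00 in²
ΣAx̄ = (3200.00)(10.00) + (1600.00)(70.00) + (400.00)(33.33) = 157333.33 in³
ΣAȳ = (3200.00)(80.00) + (1600.00)(8.00) + (400.00)(22.67) = 277866.67 in³
x̄ = 157333.33 / 5200.00 = 30.26 in
ȳ = 277866.67 / 5200.00 = 53.44 in

x̄ = 30.26 in, ȳ = 53.44 in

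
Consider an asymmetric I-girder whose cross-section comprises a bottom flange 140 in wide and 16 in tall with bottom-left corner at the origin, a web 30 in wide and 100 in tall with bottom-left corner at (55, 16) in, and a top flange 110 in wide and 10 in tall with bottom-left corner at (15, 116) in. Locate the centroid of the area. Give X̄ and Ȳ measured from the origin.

bottom flange: A = 140 × 16 = 2240.00, centroid at (70.00, 8.00).
web: A = 30 × 100 = 3000.00, centroid at (70.00, 66.00).
top flange: A = 110 × 10 = 1100.00, centroid at (70.00, 121.00).
ΣA = 6340.00 in²
ΣAX̄ = (2240.00)(70.00) + (3000.00)(70.00) + (1100.00)(70.00) = 443800.00 in³
ΣAȲ = (2240.00)(8.00) + (3000.00)(66.00) + (1100.00)(121.00) = 349020.00 in³
X̄ = 443800.00 / 6340.00 = 70.00 in
Ȳ = 349020.00 / 6340.00 = 55.05 in

X̄ = 70.00 in, Ȳ = 55.05 in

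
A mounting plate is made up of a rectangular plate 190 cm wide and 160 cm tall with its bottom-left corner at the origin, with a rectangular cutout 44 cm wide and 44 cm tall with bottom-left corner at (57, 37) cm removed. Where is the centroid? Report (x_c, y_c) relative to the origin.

plate: A = 190 × 160 = 30400.00, centroid at (95.00, 80.00).
hole: A = −(44 × 44) = -1936.00, centroid at (79.00, 59.00).
ΣA = 28464.00 cm², ΣAx_c = 2735056.00 cm³, ΣAy_c = 2317776.00 cm³.
x_c = 2735056.00/28464.00 = 96.09 cm; y_c = 2317776.00/28464.00 = 81.43 cm.

x_c = 96.09 cm, y_c = 81.43 cm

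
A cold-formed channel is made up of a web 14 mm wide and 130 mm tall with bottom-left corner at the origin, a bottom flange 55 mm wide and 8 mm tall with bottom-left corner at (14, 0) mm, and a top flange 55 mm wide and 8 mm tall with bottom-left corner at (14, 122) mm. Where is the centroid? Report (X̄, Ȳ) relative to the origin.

X̄ = 18.24 mm, Ȳ = 65.00 mm

Part | A | x̄ᵢ | ȳᵢ | A·x̄ᵢ | A·ȳᵢ
web | 1820.00 | 7.00 | 65.00 | 12740.00 | 118300.00
bottom flange | 440.00 | 41.50 | 4.00 | 18260.00 | 1760.00
top flange | 440.00 | 41.50 | 126.00 | 18260.00 | 55440.00
Σ | 2700.00 |  |  | 49260.00 | 175500.00
X̄ = 49260.00 / 2700.00 = 18.24 mm
Ȳ = 175500.00 / 2700.00 = 65.00 mm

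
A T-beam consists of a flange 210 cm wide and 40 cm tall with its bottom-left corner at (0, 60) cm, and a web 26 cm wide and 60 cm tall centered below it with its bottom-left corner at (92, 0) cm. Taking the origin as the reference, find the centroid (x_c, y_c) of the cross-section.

web: A = 26 × 60 = 1560.00, centroid at (105.00, 30.00).
flange: A = 210 × 40 = 8400.00, centroid at (105.00, 80.00).
ΣA = 9960.00 cm², ΣAx_c = 1045800.00 cm³, ΣAy_c = 718800.00 cm³.
x_c = 1045800.00/9960.00 = 105.00 cm; y_c = 718800.00/9960.00 = 72.17 cm.

x_c = 105.00 cm, y_c = 72.17 cm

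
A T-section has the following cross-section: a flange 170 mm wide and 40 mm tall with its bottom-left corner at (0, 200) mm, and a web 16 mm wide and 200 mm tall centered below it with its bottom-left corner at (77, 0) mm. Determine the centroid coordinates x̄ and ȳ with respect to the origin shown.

x̄ = 85.00 mm, ȳ = 181.60 mm

web: A = 16 × 200 = 3200.00, centroid at (85.00, 100.00).
flange: A = 170 × 40 = 6800.00, centroid at (85.00, 220.00).
ΣA = 10000.00 mm², ΣAx̄ = 850000.00 mm³, ΣAȳ = 1816000.00 mm³.
x̄ = 850000.00/10000.00 = 85.00 mm; ȳ = 1816000.00/10000.00 = 181.60 mm.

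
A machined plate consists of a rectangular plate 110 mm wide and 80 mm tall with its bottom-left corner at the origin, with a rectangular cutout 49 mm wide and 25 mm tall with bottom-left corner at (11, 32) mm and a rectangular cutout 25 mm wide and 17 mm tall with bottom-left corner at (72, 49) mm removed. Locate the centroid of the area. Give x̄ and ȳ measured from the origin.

plate: A = 110 × 80 = 8800.00, centroid at (55.00, 40.00).
hole 1: A = −(49 × 25) = -1225.00, centroid at (35.50, 44.50).
hole 2: A = −(25 × 17) = -425.00, centroid at (84.50, 57.50).
ΣA = 7150.00 mm², ΣAx̄ = 404600.00 mm³, ΣAȳ = 273050.00 mm³.
x̄ = 404600.00/7150.00 = 56.59 mm; ȳ = 273050.00/7150.00 = 38.19 mm.

x̄ = 56.59 mm, ȳ = 38.19 mm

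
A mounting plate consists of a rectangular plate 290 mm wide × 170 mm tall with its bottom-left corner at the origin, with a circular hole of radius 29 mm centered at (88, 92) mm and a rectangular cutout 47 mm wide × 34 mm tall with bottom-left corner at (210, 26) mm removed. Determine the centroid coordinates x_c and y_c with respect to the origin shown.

plate: A = 290 × 170 = 49300.00, centroid at (145.00, 85.00).
hole 1: A = −π·29² = -2642.08, centroid at (88.00, 92.00).
hole 2: A = −(47 × 34) = -1598.00, centroid at (233.50, 43.00).
ΣA = 45059.92 mm², ΣAx_c = 6542864.01 mm³, ΣAy_c = 3878714.69 mm³.
x_c = 6542864.01/45059.92 = 145.20 mm; y_c = 3878714.69/45059.92 = 86.08 mm.

x_c = 145.20 mm, y_c = 86.08 mm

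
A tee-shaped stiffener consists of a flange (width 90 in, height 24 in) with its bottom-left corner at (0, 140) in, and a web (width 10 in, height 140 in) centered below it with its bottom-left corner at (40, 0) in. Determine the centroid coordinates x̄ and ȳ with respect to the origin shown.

Part | A | x̄ᵢ | ȳᵢ | A·x̄ᵢ | A·ȳᵢ
web | 1400.00 | 45.00 | 70.00 | 63000.00 | 98000.00
flange | 2160.00 | 45.00 | 152.00 | 97200.00 | 328320.00
Σ | 3560.00 |  |  | 160200.00 | 426320.00
x̄ = 160200.00 / 3560.00 = 45.00 in
ȳ = 426320.00 / 3560.00 = 119.75 in

x̄ = 45.00 in, ȳ = 119.75 in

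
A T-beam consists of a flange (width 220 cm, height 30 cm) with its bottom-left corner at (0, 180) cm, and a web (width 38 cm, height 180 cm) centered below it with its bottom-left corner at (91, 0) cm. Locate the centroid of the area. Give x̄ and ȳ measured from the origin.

web: A = 38 × 180 = 6840.00, centroid at (110.00, 90.00).
flange: A = 220 × 30 = 6600.00, centroid at (110.00, 195.00).
ΣA = 13440.00 cm²
ΣAx̄ = (6840.00)(110.00) + (6600.00)(110.00) = 1478400.00 cm³
ΣAȳ = (6840.00)(90.00) + (6600.00)(195.00) = 1902600.00 cm³
x̄ = 1478400.00 / 13440.00 = 110.00 cm
ȳ = 1902600.00 / 13440.00 = 141.56 cm

x̄ = 110.00 cm, ȳ = 141.56 cm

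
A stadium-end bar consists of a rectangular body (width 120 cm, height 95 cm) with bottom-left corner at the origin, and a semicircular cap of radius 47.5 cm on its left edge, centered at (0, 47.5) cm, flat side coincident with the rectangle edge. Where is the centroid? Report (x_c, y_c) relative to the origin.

rectangular body: A = 120 × 95 = 11400.00, centroid at (60.00, 47.50).
semicircular end: A = ½π·47.5² = 3544.11, centroid at (-20.16, 47.50).
ΣA = 14944.11 cm²
ΣAx_c = (11400.00)(60.00) + (3544.11)(-20.16) = 612552.08 cm³
ΣAy_c = (11400.00)(47.50) + (3544.11)(47.50) = 709845.19 cm³
x_c = 612552.08 / 14944.11 = 40.99 cm
y_c = 709845.19 / 14944.11 = 47.50 cm

x_c = 40.99 cm, y_c = 47.50 cm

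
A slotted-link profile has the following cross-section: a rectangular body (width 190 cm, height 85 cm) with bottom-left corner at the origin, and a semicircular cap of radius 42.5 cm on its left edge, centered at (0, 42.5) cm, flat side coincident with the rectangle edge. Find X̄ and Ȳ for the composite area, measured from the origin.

rectangular body: A = 190 × 85 = 16150.00, centroid at (95.00, 42.50).
semicircular end: A = ½π·42.5² = 2837.25, centroid at (-18.04, 42.50).
ΣA = 18987.25 cm²
ΣAX̄ = (16150.00)(95.00) + (2837.25)(-18.04) = 1483072.92 cm³
ΣAȲ = (16150.00)(42.50) + (2837.25)(42.50) = 806958.16 cm³
X̄ = 1483072.92 / 18987.25 = 78.11 cm
Ȳ = 806958.16 / 18987.25 = 42.50 cm

X̄ = 78.11 cm, Ȳ = 42.50 cm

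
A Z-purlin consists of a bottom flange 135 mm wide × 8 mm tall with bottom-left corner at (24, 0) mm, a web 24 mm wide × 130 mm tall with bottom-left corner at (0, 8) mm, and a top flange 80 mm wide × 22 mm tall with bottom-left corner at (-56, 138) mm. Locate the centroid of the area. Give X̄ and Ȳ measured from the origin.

X̄ = 18.14 mm, Ȳ = 82.94 mm

Part | A | x̄ᵢ | ȳᵢ | A·x̄ᵢ | A·ȳᵢ
bottom flange | 1080.00 | 91.50 | 4.00 | 98820.00 | 4320.00
web | 3120.00 | 12.00 | 73.00 | 37440.00 | 227760.00
top flange | 1760.00 | -16.00 | 149.00 | -28160.00 | 262240.00
Σ | 5960.00 |  |  | 108100.00 | 494320.00
X̄ = 108100.00 / 5960.00 = 18.14 mm
Ȳ = 494320.00 / 5960.00 = 82.94 mm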